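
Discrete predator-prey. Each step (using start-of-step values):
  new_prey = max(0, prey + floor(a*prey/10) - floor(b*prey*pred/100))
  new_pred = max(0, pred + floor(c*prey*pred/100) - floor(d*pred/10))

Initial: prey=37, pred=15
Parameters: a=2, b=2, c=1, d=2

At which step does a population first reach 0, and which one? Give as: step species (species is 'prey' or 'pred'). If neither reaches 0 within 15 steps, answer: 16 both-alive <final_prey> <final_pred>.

Step 1: prey: 37+7-11=33; pred: 15+5-3=17
Step 2: prey: 33+6-11=28; pred: 17+5-3=19
Step 3: prey: 28+5-10=23; pred: 19+5-3=21
Step 4: prey: 23+4-9=18; pred: 21+4-4=21
Step 5: prey: 18+3-7=14; pred: 21+3-4=20
Step 6: prey: 14+2-5=11; pred: 20+2-4=18
Step 7: prey: 11+2-3=10; pred: 18+1-3=16
Step 8: prey: 10+2-3=9; pred: 16+1-3=14
Step 9: prey: 9+1-2=8; pred: 14+1-2=13
Step 10: prey: 8+1-2=7; pred: 13+1-2=12
Step 11: prey: 7+1-1=7; pred: 12+0-2=10
Step 12: prey: 7+1-1=7; pred: 10+0-2=8
Step 13: prey: 7+1-1=7; pred: 8+0-1=7
Step 14: prey: 7+1-0=8; pred: 7+0-1=6
Step 15: prey: 8+1-0=9; pred: 6+0-1=5
No extinction within 15 steps

Answer: 16 both-alive 9 5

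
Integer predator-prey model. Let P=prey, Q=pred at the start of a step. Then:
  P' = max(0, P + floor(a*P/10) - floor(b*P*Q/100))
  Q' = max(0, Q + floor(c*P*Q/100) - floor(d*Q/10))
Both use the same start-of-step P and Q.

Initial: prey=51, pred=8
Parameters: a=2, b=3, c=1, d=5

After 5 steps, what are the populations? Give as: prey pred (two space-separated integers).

Step 1: prey: 51+10-12=49; pred: 8+4-4=8
Step 2: prey: 49+9-11=47; pred: 8+3-4=7
Step 3: prey: 47+9-9=47; pred: 7+3-3=7
Step 4: prey: 47+9-9=47; pred: 7+3-3=7
Step 5: prey: 47+9-9=47; pred: 7+3-3=7

Answer: 47 7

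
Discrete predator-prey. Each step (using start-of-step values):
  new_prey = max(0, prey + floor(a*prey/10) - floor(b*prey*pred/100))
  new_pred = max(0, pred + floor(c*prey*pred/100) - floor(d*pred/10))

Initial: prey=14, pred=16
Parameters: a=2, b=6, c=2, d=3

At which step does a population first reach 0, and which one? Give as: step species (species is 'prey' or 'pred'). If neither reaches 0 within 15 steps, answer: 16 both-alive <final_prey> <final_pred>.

Step 1: prey: 14+2-13=3; pred: 16+4-4=16
Step 2: prey: 3+0-2=1; pred: 16+0-4=12
Step 3: prey: 1+0-0=1; pred: 12+0-3=9
Step 4: prey: 1+0-0=1; pred: 9+0-2=7
Step 5: prey: 1+0-0=1; pred: 7+0-2=5
Step 6: prey: 1+0-0=1; pred: 5+0-1=4
Step 7: prey: 1+0-0=1; pred: 4+0-1=3
Step 8: prey: 1+0-0=1; pred: 3+0-0=3
Steps 9-15: state stable at prey=1, pred=3 (no change)
No extinction within 15 steps

Answer: 16 both-alive 1 3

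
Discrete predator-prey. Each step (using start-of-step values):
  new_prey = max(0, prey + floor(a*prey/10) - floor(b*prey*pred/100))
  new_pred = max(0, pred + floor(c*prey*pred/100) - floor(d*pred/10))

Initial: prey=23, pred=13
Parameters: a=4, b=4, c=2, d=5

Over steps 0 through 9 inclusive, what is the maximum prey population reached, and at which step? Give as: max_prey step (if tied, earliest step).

Step 1: prey: 23+9-11=21; pred: 13+5-6=12
Step 2: prey: 21+8-10=19; pred: 12+5-6=11
Step 3: prey: 19+7-8=18; pred: 11+4-5=10
Step 4: prey: 18+7-7=18; pred: 10+3-5=8
Step 5: prey: 18+7-5=20; pred: 8+2-4=6
Step 6: prey: 20+8-4=24; pred: 6+2-3=5
Step 7: prey: 24+9-4=29; pred: 5+2-2=5
Step 8: prey: 29+11-5=35; pred: 5+2-2=5
Step 9: prey: 35+14-7=42; pred: 5+3-2=6
Max prey = 42 at step 9

Answer: 42 9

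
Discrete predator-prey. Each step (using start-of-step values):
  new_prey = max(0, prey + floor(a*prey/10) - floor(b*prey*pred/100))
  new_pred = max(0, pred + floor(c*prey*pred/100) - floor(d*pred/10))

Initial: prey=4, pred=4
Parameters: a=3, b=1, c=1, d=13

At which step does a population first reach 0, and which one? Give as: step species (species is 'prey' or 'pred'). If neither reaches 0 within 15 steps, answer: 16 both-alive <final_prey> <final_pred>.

Step 1: prey: 4+1-0=5; pred: 4+0-5=0
First extinction: pred at step 1

Answer: 1 pred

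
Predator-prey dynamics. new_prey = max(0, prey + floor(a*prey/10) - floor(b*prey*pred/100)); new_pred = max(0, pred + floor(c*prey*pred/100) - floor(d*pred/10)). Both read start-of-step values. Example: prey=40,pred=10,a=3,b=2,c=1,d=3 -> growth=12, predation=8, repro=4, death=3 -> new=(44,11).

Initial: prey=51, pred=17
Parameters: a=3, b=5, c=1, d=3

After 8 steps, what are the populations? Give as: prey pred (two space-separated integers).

Step 1: prey: 51+15-43=23; pred: 17+8-5=20
Step 2: prey: 23+6-23=6; pred: 20+4-6=18
Step 3: prey: 6+1-5=2; pred: 18+1-5=14
Step 4: prey: 2+0-1=1; pred: 14+0-4=10
Step 5: prey: 1+0-0=1; pred: 10+0-3=7
Step 6: prey: 1+0-0=1; pred: 7+0-2=5
Step 7: prey: 1+0-0=1; pred: 5+0-1=4
Step 8: prey: 1+0-0=1; pred: 4+0-1=3

Answer: 1 3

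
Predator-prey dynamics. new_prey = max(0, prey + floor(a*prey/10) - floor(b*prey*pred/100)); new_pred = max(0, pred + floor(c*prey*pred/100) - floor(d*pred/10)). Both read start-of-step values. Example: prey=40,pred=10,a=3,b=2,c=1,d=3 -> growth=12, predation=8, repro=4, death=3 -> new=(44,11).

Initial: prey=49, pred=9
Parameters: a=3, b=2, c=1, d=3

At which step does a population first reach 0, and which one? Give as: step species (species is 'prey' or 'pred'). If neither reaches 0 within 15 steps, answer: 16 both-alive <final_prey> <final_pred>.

Answer: 16 both-alive 7 5

Derivation:
Step 1: prey: 49+14-8=55; pred: 9+4-2=11
Step 2: prey: 55+16-12=59; pred: 11+6-3=14
Step 3: prey: 59+17-16=60; pred: 14+8-4=18
Step 4: prey: 60+18-21=57; pred: 18+10-5=23
Step 5: prey: 57+17-26=48; pred: 23+13-6=30
Step 6: prey: 48+14-28=34; pred: 30+14-9=35
Step 7: prey: 34+10-23=21; pred: 35+11-10=36
Step 8: prey: 21+6-15=12; pred: 36+7-10=33
Step 9: prey: 12+3-7=8; pred: 33+3-9=27
Step 10: prey: 8+2-4=6; pred: 27+2-8=21
Step 11: prey: 6+1-2=5; pred: 21+1-6=16
Step 12: prey: 5+1-1=5; pred: 16+0-4=12
Step 13: prey: 5+1-1=5; pred: 12+0-3=9
Step 14: prey: 5+1-0=6; pred: 9+0-2=7
Step 15: prey: 6+1-0=7; pred: 7+0-2=5
No extinction within 15 steps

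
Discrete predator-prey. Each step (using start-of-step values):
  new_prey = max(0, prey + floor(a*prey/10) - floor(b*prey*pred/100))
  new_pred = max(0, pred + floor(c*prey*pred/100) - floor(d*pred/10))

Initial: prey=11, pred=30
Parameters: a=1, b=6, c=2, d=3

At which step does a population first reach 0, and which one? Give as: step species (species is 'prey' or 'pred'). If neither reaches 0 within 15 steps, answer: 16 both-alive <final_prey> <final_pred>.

Answer: 1 prey

Derivation:
Step 1: prey: 11+1-19=0; pred: 30+6-9=27
First extinction: prey at step 1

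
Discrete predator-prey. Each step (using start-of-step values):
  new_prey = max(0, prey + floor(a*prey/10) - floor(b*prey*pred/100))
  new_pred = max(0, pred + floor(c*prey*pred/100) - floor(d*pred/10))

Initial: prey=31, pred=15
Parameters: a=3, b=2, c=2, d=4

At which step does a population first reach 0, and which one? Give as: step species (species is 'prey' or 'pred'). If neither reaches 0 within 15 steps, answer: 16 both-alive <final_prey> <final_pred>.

Answer: 16 both-alive 21 4

Derivation:
Step 1: prey: 31+9-9=31; pred: 15+9-6=18
Step 2: prey: 31+9-11=29; pred: 18+11-7=22
Step 3: prey: 29+8-12=25; pred: 22+12-8=26
Step 4: prey: 25+7-13=19; pred: 26+13-10=29
Step 5: prey: 19+5-11=13; pred: 29+11-11=29
Step 6: prey: 13+3-7=9; pred: 29+7-11=25
Step 7: prey: 9+2-4=7; pred: 25+4-10=19
Step 8: prey: 7+2-2=7; pred: 19+2-7=14
Step 9: prey: 7+2-1=8; pred: 14+1-5=10
Step 10: prey: 8+2-1=9; pred: 10+1-4=7
Step 11: prey: 9+2-1=10; pred: 7+1-2=6
Step 12: prey: 10+3-1=12; pred: 6+1-2=5
Step 13: prey: 12+3-1=14; pred: 5+1-2=4
Step 14: prey: 14+4-1=17; pred: 4+1-1=4
Step 15: prey: 17+5-1=21; pred: 4+1-1=4
No extinction within 15 steps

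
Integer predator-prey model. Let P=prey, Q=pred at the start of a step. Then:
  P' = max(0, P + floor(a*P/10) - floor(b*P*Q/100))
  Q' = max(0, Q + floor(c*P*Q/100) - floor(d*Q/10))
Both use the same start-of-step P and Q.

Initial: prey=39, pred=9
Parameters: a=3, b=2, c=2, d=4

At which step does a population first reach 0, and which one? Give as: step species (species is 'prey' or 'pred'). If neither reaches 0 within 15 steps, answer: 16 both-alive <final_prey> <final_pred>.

Step 1: prey: 39+11-7=43; pred: 9+7-3=13
Step 2: prey: 43+12-11=44; pred: 13+11-5=19
Step 3: prey: 44+13-16=41; pred: 19+16-7=28
Step 4: prey: 41+12-22=31; pred: 28+22-11=39
Step 5: prey: 31+9-24=16; pred: 39+24-15=48
Step 6: prey: 16+4-15=5; pred: 48+15-19=44
Step 7: prey: 5+1-4=2; pred: 44+4-17=31
Step 8: prey: 2+0-1=1; pred: 31+1-12=20
Step 9: prey: 1+0-0=1; pred: 20+0-8=12
Step 10: prey: 1+0-0=1; pred: 12+0-4=8
Step 11: prey: 1+0-0=1; pred: 8+0-3=5
Step 12: prey: 1+0-0=1; pred: 5+0-2=3
Step 13: prey: 1+0-0=1; pred: 3+0-1=2
Step 14: prey: 1+0-0=1; pred: 2+0-0=2
Steps 15-15: state stable at prey=1, pred=2 (no change)
No extinction within 15 steps

Answer: 16 both-alive 1 2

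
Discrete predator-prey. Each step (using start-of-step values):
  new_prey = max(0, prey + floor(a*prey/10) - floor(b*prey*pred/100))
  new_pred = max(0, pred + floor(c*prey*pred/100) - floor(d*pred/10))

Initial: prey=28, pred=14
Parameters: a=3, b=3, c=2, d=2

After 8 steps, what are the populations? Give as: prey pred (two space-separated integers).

Step 1: prey: 28+8-11=25; pred: 14+7-2=19
Step 2: prey: 25+7-14=18; pred: 19+9-3=25
Step 3: prey: 18+5-13=10; pred: 25+9-5=29
Step 4: prey: 10+3-8=5; pred: 29+5-5=29
Step 5: prey: 5+1-4=2; pred: 29+2-5=26
Step 6: prey: 2+0-1=1; pred: 26+1-5=22
Step 7: prey: 1+0-0=1; pred: 22+0-4=18
Step 8: prey: 1+0-0=1; pred: 18+0-3=15

Answer: 1 15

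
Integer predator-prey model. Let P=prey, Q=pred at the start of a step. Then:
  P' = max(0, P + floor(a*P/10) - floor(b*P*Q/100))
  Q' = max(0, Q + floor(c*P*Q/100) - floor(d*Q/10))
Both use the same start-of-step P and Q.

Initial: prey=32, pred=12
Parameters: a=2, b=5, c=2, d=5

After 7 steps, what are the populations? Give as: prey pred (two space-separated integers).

Step 1: prey: 32+6-19=19; pred: 12+7-6=13
Step 2: prey: 19+3-12=10; pred: 13+4-6=11
Step 3: prey: 10+2-5=7; pred: 11+2-5=8
Step 4: prey: 7+1-2=6; pred: 8+1-4=5
Step 5: prey: 6+1-1=6; pred: 5+0-2=3
Step 6: prey: 6+1-0=7; pred: 3+0-1=2
Step 7: prey: 7+1-0=8; pred: 2+0-1=1

Answer: 8 1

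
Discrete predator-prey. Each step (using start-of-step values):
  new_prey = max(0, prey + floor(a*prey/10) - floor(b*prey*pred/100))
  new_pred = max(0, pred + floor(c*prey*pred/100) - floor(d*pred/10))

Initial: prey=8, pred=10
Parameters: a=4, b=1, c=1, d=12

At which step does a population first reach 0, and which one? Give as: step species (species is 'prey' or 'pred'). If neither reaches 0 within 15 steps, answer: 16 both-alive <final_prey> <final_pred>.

Step 1: prey: 8+3-0=11; pred: 10+0-12=0
First extinction: pred at step 1

Answer: 1 pred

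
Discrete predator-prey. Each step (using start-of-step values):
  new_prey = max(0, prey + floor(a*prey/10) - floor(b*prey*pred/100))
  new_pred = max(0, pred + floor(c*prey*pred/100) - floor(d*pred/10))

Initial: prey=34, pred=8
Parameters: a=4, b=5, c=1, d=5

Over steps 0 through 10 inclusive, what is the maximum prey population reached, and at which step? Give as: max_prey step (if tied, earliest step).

Answer: 137 9

Derivation:
Step 1: prey: 34+13-13=34; pred: 8+2-4=6
Step 2: prey: 34+13-10=37; pred: 6+2-3=5
Step 3: prey: 37+14-9=42; pred: 5+1-2=4
Step 4: prey: 42+16-8=50; pred: 4+1-2=3
Step 5: prey: 50+20-7=63; pred: 3+1-1=3
Step 6: prey: 63+25-9=79; pred: 3+1-1=3
Step 7: prey: 79+31-11=99; pred: 3+2-1=4
Step 8: prey: 99+39-19=119; pred: 4+3-2=5
Step 9: prey: 119+47-29=137; pred: 5+5-2=8
Step 10: prey: 137+54-54=137; pred: 8+10-4=14
Max prey = 137 at step 9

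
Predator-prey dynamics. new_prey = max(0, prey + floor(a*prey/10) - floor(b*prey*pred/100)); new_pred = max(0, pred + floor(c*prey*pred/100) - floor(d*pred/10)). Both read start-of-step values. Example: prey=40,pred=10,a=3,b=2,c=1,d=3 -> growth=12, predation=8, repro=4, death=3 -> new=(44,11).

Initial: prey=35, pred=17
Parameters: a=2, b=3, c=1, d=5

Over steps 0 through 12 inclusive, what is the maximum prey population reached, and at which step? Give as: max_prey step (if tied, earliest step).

Answer: 53 12

Derivation:
Step 1: prey: 35+7-17=25; pred: 17+5-8=14
Step 2: prey: 25+5-10=20; pred: 14+3-7=10
Step 3: prey: 20+4-6=18; pred: 10+2-5=7
Step 4: prey: 18+3-3=18; pred: 7+1-3=5
Step 5: prey: 18+3-2=19; pred: 5+0-2=3
Step 6: prey: 19+3-1=21; pred: 3+0-1=2
Step 7: prey: 21+4-1=24; pred: 2+0-1=1
Step 8: prey: 24+4-0=28; pred: 1+0-0=1
Step 9: prey: 28+5-0=33; pred: 1+0-0=1
Step 10: prey: 33+6-0=39; pred: 1+0-0=1
Step 11: prey: 39+7-1=45; pred: 1+0-0=1
Step 12: prey: 45+9-1=53; pred: 1+0-0=1
Max prey = 53 at step 12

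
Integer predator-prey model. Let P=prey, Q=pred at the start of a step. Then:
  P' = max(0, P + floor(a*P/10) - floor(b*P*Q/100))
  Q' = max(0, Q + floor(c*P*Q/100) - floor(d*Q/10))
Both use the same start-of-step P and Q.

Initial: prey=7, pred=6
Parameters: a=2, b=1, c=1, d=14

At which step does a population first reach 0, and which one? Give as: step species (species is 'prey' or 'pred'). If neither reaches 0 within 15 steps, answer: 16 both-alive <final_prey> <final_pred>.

Answer: 1 pred

Derivation:
Step 1: prey: 7+1-0=8; pred: 6+0-8=0
First extinction: pred at step 1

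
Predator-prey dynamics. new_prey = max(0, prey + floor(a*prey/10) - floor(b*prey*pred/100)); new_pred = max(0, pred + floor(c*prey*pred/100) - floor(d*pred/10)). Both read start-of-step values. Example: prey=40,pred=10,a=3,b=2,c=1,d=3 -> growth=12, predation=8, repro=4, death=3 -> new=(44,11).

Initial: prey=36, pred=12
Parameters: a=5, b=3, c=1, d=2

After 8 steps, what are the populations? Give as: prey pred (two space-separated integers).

Answer: 4 31

Derivation:
Step 1: prey: 36+18-12=42; pred: 12+4-2=14
Step 2: prey: 42+21-17=46; pred: 14+5-2=17
Step 3: prey: 46+23-23=46; pred: 17+7-3=21
Step 4: prey: 46+23-28=41; pred: 21+9-4=26
Step 5: prey: 41+20-31=30; pred: 26+10-5=31
Step 6: prey: 30+15-27=18; pred: 31+9-6=34
Step 7: prey: 18+9-18=9; pred: 34+6-6=34
Step 8: prey: 9+4-9=4; pred: 34+3-6=31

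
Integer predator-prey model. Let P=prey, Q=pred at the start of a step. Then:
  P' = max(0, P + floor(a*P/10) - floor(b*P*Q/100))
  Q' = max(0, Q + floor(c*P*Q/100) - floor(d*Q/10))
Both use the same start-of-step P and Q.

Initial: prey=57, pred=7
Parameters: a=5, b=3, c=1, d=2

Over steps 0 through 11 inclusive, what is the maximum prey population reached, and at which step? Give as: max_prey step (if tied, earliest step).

Answer: 100 3

Derivation:
Step 1: prey: 57+28-11=74; pred: 7+3-1=9
Step 2: prey: 74+37-19=92; pred: 9+6-1=14
Step 3: prey: 92+46-38=100; pred: 14+12-2=24
Step 4: prey: 100+50-72=78; pred: 24+24-4=44
Step 5: prey: 78+39-102=15; pred: 44+34-8=70
Step 6: prey: 15+7-31=0; pred: 70+10-14=66
Step 7: prey: 0+0-0=0; pred: 66+0-13=53
Step 8: prey: 0+0-0=0; pred: 53+0-10=43
Step 9: prey: 0+0-0=0; pred: 43+0-8=35
Step 10: prey: 0+0-0=0; pred: 35+0-7=28
Step 11: prey: 0+0-0=0; pred: 28+0-5=23
Max prey = 100 at step 3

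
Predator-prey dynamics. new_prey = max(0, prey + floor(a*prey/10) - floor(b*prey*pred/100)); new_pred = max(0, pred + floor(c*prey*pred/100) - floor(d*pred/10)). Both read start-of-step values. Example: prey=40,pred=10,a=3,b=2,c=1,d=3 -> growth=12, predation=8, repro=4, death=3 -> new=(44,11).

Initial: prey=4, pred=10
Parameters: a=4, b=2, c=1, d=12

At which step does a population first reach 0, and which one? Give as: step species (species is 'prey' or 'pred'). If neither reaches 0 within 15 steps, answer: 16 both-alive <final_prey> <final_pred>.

Step 1: prey: 4+1-0=5; pred: 10+0-12=0
First extinction: pred at step 1

Answer: 1 pred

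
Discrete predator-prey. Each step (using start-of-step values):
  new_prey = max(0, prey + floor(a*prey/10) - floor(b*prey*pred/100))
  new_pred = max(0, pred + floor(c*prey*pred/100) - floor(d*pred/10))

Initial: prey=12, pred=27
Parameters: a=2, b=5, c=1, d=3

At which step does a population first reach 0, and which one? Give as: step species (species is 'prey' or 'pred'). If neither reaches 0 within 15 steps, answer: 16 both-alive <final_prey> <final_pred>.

Answer: 1 prey

Derivation:
Step 1: prey: 12+2-16=0; pred: 27+3-8=22
First extinction: prey at step 1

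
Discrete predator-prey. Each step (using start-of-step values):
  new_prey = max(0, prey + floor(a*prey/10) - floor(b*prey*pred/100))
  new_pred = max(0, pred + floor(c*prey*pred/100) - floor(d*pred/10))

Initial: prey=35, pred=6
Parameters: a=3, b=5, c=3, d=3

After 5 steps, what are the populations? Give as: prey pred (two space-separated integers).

Step 1: prey: 35+10-10=35; pred: 6+6-1=11
Step 2: prey: 35+10-19=26; pred: 11+11-3=19
Step 3: prey: 26+7-24=9; pred: 19+14-5=28
Step 4: prey: 9+2-12=0; pred: 28+7-8=27
Step 5: prey: 0+0-0=0; pred: 27+0-8=19

Answer: 0 19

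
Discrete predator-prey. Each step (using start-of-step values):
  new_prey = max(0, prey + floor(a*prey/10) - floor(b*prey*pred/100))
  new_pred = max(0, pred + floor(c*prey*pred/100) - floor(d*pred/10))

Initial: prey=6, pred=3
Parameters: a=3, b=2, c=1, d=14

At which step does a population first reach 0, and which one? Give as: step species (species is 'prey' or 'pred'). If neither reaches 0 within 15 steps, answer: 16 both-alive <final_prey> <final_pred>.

Step 1: prey: 6+1-0=7; pred: 3+0-4=0
First extinction: pred at step 1

Answer: 1 pred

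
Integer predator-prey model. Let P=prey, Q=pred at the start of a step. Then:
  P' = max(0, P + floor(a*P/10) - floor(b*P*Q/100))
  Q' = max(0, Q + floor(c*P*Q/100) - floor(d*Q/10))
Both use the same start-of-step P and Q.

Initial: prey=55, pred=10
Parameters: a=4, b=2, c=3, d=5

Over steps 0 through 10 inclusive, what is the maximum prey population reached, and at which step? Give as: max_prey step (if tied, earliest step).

Step 1: prey: 55+22-11=66; pred: 10+16-5=21
Step 2: prey: 66+26-27=65; pred: 21+41-10=52
Step 3: prey: 65+26-67=24; pred: 52+101-26=127
Step 4: prey: 24+9-60=0; pred: 127+91-63=155
Step 5: prey: 0+0-0=0; pred: 155+0-77=78
Step 6: prey: 0+0-0=0; pred: 78+0-39=39
Step 7: prey: 0+0-0=0; pred: 39+0-19=20
Step 8: prey: 0+0-0=0; pred: 20+0-10=10
Step 9: prey: 0+0-0=0; pred: 10+0-5=5
Step 10: prey: 0+0-0=0; pred: 5+0-2=3
Max prey = 66 at step 1

Answer: 66 1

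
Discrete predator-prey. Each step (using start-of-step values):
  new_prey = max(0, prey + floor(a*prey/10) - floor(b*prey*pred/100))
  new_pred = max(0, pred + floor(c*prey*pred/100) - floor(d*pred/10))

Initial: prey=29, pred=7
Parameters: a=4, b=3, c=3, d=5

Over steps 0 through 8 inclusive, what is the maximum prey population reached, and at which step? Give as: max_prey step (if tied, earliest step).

Step 1: prey: 29+11-6=34; pred: 7+6-3=10
Step 2: prey: 34+13-10=37; pred: 10+10-5=15
Step 3: prey: 37+14-16=35; pred: 15+16-7=24
Step 4: prey: 35+14-25=24; pred: 24+25-12=37
Step 5: prey: 24+9-26=7; pred: 37+26-18=45
Step 6: prey: 7+2-9=0; pred: 45+9-22=32
Step 7: prey: 0+0-0=0; pred: 32+0-16=16
Step 8: prey: 0+0-0=0; pred: 16+0-8=8
Max prey = 37 at step 2

Answer: 37 2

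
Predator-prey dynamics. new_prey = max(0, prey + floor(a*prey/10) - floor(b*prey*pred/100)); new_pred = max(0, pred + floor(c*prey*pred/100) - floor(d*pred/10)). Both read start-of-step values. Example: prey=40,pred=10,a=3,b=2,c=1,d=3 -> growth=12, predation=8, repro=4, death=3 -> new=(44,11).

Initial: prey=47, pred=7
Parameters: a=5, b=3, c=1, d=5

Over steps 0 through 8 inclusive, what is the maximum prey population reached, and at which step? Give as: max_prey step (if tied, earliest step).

Answer: 126 5

Derivation:
Step 1: prey: 47+23-9=61; pred: 7+3-3=7
Step 2: prey: 61+30-12=79; pred: 7+4-3=8
Step 3: prey: 79+39-18=100; pred: 8+6-4=10
Step 4: prey: 100+50-30=120; pred: 10+10-5=15
Step 5: prey: 120+60-54=126; pred: 15+18-7=26
Step 6: prey: 126+63-98=91; pred: 26+32-13=45
Step 7: prey: 91+45-122=14; pred: 45+40-22=63
Step 8: prey: 14+7-26=0; pred: 63+8-31=40
Max prey = 126 at step 5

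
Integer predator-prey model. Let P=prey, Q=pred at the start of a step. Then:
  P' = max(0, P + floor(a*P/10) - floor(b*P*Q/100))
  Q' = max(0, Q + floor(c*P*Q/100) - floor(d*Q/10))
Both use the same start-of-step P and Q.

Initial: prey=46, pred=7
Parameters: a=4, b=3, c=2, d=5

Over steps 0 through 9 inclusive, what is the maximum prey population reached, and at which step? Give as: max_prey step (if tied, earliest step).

Step 1: prey: 46+18-9=55; pred: 7+6-3=10
Step 2: prey: 55+22-16=61; pred: 10+11-5=16
Step 3: prey: 61+24-29=56; pred: 16+19-8=27
Step 4: prey: 56+22-45=33; pred: 27+30-13=44
Step 5: prey: 33+13-43=3; pred: 44+29-22=51
Step 6: prey: 3+1-4=0; pred: 51+3-25=29
Step 7: prey: 0+0-0=0; pred: 29+0-14=15
Step 8: prey: 0+0-0=0; pred: 15+0-7=8
Step 9: prey: 0+0-0=0; pred: 8+0-4=4
Max prey = 61 at step 2

Answer: 61 2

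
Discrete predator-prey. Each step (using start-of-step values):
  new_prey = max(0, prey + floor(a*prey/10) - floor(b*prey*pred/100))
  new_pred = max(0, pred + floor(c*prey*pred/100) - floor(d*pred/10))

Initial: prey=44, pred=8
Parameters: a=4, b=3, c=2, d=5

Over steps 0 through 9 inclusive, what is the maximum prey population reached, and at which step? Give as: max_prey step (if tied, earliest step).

Answer: 55 2

Derivation:
Step 1: prey: 44+17-10=51; pred: 8+7-4=11
Step 2: prey: 51+20-16=55; pred: 11+11-5=17
Step 3: prey: 55+22-28=49; pred: 17+18-8=27
Step 4: prey: 49+19-39=29; pred: 27+26-13=40
Step 5: prey: 29+11-34=6; pred: 40+23-20=43
Step 6: prey: 6+2-7=1; pred: 43+5-21=27
Step 7: prey: 1+0-0=1; pred: 27+0-13=14
Step 8: prey: 1+0-0=1; pred: 14+0-7=7
Step 9: prey: 1+0-0=1; pred: 7+0-3=4
Max prey = 55 at step 2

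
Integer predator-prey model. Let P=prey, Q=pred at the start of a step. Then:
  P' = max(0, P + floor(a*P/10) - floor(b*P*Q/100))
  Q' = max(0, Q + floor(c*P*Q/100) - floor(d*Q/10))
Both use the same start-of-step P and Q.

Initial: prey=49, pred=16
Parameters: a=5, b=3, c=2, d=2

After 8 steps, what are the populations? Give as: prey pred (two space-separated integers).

Step 1: prey: 49+24-23=50; pred: 16+15-3=28
Step 2: prey: 50+25-42=33; pred: 28+28-5=51
Step 3: prey: 33+16-50=0; pred: 51+33-10=74
Step 4: prey: 0+0-0=0; pred: 74+0-14=60
Step 5: prey: 0+0-0=0; pred: 60+0-12=48
Step 6: prey: 0+0-0=0; pred: 48+0-9=39
Step 7: prey: 0+0-0=0; pred: 39+0-7=32
Step 8: prey: 0+0-0=0; pred: 32+0-6=26

Answer: 0 26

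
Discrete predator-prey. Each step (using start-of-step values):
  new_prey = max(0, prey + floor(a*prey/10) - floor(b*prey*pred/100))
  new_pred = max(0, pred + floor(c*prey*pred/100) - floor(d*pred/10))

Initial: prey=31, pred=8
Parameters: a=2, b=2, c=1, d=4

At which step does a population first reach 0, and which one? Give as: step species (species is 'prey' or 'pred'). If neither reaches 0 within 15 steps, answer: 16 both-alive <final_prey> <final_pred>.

Answer: 16 both-alive 47 16

Derivation:
Step 1: prey: 31+6-4=33; pred: 8+2-3=7
Step 2: prey: 33+6-4=35; pred: 7+2-2=7
Step 3: prey: 35+7-4=38; pred: 7+2-2=7
Step 4: prey: 38+7-5=40; pred: 7+2-2=7
Step 5: prey: 40+8-5=43; pred: 7+2-2=7
Step 6: prey: 43+8-6=45; pred: 7+3-2=8
Step 7: prey: 45+9-7=47; pred: 8+3-3=8
Step 8: prey: 47+9-7=49; pred: 8+3-3=8
Step 9: prey: 49+9-7=51; pred: 8+3-3=8
Step 10: prey: 51+10-8=53; pred: 8+4-3=9
Step 11: prey: 53+10-9=54; pred: 9+4-3=10
Step 12: prey: 54+10-10=54; pred: 10+5-4=11
Step 13: prey: 54+10-11=53; pred: 11+5-4=12
Step 14: prey: 53+10-12=51; pred: 12+6-4=14
Step 15: prey: 51+10-14=47; pred: 14+7-5=16
No extinction within 15 steps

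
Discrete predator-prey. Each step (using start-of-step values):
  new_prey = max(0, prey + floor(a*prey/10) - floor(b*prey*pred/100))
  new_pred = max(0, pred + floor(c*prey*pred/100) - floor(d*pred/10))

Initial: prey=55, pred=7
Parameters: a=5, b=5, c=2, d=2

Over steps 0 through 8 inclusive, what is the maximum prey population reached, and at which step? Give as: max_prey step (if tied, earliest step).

Step 1: prey: 55+27-19=63; pred: 7+7-1=13
Step 2: prey: 63+31-40=54; pred: 13+16-2=27
Step 3: prey: 54+27-72=9; pred: 27+29-5=51
Step 4: prey: 9+4-22=0; pred: 51+9-10=50
Step 5: prey: 0+0-0=0; pred: 50+0-10=40
Step 6: prey: 0+0-0=0; pred: 40+0-8=32
Step 7: prey: 0+0-0=0; pred: 32+0-6=26
Step 8: prey: 0+0-0=0; pred: 26+0-5=21
Max prey = 63 at step 1

Answer: 63 1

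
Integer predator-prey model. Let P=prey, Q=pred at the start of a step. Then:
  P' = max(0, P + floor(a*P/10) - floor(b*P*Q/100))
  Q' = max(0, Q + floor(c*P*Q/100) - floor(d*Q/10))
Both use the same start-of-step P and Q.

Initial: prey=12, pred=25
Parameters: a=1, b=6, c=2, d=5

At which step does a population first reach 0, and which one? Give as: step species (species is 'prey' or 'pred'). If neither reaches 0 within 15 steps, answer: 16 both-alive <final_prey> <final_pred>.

Answer: 1 prey

Derivation:
Step 1: prey: 12+1-18=0; pred: 25+6-12=19
First extinction: prey at step 1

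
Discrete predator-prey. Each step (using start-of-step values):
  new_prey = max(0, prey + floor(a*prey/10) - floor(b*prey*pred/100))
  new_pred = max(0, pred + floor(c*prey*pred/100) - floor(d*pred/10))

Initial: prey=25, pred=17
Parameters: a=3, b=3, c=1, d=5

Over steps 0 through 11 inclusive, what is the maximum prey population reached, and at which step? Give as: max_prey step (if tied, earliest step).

Answer: 105 11

Derivation:
Step 1: prey: 25+7-12=20; pred: 17+4-8=13
Step 2: prey: 20+6-7=19; pred: 13+2-6=9
Step 3: prey: 19+5-5=19; pred: 9+1-4=6
Step 4: prey: 19+5-3=21; pred: 6+1-3=4
Step 5: prey: 21+6-2=25; pred: 4+0-2=2
Step 6: prey: 25+7-1=31; pred: 2+0-1=1
Step 7: prey: 31+9-0=40; pred: 1+0-0=1
Step 8: prey: 40+12-1=51; pred: 1+0-0=1
Step 9: prey: 51+15-1=65; pred: 1+0-0=1
Step 10: prey: 65+19-1=83; pred: 1+0-0=1
Step 11: prey: 83+24-2=105; pred: 1+0-0=1
Max prey = 105 at step 11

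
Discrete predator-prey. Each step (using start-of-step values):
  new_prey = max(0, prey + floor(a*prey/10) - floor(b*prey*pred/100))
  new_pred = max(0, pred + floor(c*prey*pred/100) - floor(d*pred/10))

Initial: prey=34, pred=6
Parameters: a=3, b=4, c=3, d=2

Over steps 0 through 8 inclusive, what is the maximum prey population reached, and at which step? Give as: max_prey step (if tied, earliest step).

Answer: 36 1

Derivation:
Step 1: prey: 34+10-8=36; pred: 6+6-1=11
Step 2: prey: 36+10-15=31; pred: 11+11-2=20
Step 3: prey: 31+9-24=16; pred: 20+18-4=34
Step 4: prey: 16+4-21=0; pred: 34+16-6=44
Step 5: prey: 0+0-0=0; pred: 44+0-8=36
Step 6: prey: 0+0-0=0; pred: 36+0-7=29
Step 7: prey: 0+0-0=0; pred: 29+0-5=24
Step 8: prey: 0+0-0=0; pred: 24+0-4=20
Max prey = 36 at step 1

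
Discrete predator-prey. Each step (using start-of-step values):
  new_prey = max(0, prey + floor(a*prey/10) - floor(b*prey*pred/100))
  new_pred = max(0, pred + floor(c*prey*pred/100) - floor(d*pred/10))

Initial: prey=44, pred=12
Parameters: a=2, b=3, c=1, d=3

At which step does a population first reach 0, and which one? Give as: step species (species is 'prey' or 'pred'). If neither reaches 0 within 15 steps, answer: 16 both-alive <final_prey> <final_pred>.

Step 1: prey: 44+8-15=37; pred: 12+5-3=14
Step 2: prey: 37+7-15=29; pred: 14+5-4=15
Step 3: prey: 29+5-13=21; pred: 15+4-4=15
Step 4: prey: 21+4-9=16; pred: 15+3-4=14
Step 5: prey: 16+3-6=13; pred: 14+2-4=12
Step 6: prey: 13+2-4=11; pred: 12+1-3=10
Step 7: prey: 11+2-3=10; pred: 10+1-3=8
Step 8: prey: 10+2-2=10; pred: 8+0-2=6
Step 9: prey: 10+2-1=11; pred: 6+0-1=5
Step 10: prey: 11+2-1=12; pred: 5+0-1=4
Step 11: prey: 12+2-1=13; pred: 4+0-1=3
Step 12: prey: 13+2-1=14; pred: 3+0-0=3
Step 13: prey: 14+2-1=15; pred: 3+0-0=3
Step 14: prey: 15+3-1=17; pred: 3+0-0=3
Step 15: prey: 17+3-1=19; pred: 3+0-0=3
No extinction within 15 steps

Answer: 16 both-alive 19 3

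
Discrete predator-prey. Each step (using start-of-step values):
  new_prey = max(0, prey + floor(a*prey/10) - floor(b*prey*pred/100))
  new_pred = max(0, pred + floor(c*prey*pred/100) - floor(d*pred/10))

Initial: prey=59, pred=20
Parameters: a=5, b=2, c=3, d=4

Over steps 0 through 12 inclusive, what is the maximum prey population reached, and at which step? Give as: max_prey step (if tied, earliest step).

Answer: 65 1

Derivation:
Step 1: prey: 59+29-23=65; pred: 20+35-8=47
Step 2: prey: 65+32-61=36; pred: 47+91-18=120
Step 3: prey: 36+18-86=0; pred: 120+129-48=201
Step 4: prey: 0+0-0=0; pred: 201+0-80=121
Step 5: prey: 0+0-0=0; pred: 121+0-48=73
Step 6: prey: 0+0-0=0; pred: 73+0-29=44
Step 7: prey: 0+0-0=0; pred: 44+0-17=27
Step 8: prey: 0+0-0=0; pred: 27+0-10=17
Step 9: prey: 0+0-0=0; pred: 17+0-6=11
Step 10: prey: 0+0-0=0; pred: 11+0-4=7
Step 11: prey: 0+0-0=0; pred: 7+0-2=5
Step 12: prey: 0+0-0=0; pred: 5+0-2=3
Max prey = 65 at step 1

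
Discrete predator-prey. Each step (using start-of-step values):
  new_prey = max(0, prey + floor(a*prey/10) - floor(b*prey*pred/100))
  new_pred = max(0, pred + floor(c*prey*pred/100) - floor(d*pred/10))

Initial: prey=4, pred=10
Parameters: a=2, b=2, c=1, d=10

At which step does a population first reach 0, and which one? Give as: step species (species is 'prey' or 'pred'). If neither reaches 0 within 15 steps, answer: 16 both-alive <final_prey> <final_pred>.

Answer: 1 pred

Derivation:
Step 1: prey: 4+0-0=4; pred: 10+0-10=0
First extinction: pred at step 1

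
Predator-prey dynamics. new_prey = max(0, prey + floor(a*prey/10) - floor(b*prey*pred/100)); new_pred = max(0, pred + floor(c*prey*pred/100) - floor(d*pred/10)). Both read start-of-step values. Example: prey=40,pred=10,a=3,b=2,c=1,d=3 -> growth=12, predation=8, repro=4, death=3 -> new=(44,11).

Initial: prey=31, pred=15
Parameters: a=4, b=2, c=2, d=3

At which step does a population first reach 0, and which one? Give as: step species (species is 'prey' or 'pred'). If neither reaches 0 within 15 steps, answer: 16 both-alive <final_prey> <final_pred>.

Step 1: prey: 31+12-9=34; pred: 15+9-4=20
Step 2: prey: 34+13-13=34; pred: 20+13-6=27
Step 3: prey: 34+13-18=29; pred: 27+18-8=37
Step 4: prey: 29+11-21=19; pred: 37+21-11=47
Step 5: prey: 19+7-17=9; pred: 47+17-14=50
Step 6: prey: 9+3-9=3; pred: 50+9-15=44
Step 7: prey: 3+1-2=2; pred: 44+2-13=33
Step 8: prey: 2+0-1=1; pred: 33+1-9=25
Step 9: prey: 1+0-0=1; pred: 25+0-7=18
Step 10: prey: 1+0-0=1; pred: 18+0-5=13
Step 11: prey: 1+0-0=1; pred: 13+0-3=10
Step 12: prey: 1+0-0=1; pred: 10+0-3=7
Step 13: prey: 1+0-0=1; pred: 7+0-2=5
Step 14: prey: 1+0-0=1; pred: 5+0-1=4
Step 15: prey: 1+0-0=1; pred: 4+0-1=3
No extinction within 15 steps

Answer: 16 both-alive 1 3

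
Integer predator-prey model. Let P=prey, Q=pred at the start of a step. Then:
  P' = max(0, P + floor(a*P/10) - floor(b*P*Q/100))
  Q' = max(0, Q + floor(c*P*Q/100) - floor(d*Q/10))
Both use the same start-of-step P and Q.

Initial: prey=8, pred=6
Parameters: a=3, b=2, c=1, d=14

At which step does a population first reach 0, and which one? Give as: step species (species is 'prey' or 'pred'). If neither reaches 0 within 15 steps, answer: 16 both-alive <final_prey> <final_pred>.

Step 1: prey: 8+2-0=10; pred: 6+0-8=0
First extinction: pred at step 1

Answer: 1 pred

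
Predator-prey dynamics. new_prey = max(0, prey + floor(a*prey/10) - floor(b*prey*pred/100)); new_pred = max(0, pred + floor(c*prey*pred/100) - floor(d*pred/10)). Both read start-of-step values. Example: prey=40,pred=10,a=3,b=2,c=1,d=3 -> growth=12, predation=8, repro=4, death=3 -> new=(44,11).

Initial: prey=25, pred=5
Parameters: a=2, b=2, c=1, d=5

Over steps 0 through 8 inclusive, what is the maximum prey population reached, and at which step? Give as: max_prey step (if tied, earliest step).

Answer: 81 8

Derivation:
Step 1: prey: 25+5-2=28; pred: 5+1-2=4
Step 2: prey: 28+5-2=31; pred: 4+1-2=3
Step 3: prey: 31+6-1=36; pred: 3+0-1=2
Step 4: prey: 36+7-1=42; pred: 2+0-1=1
Step 5: prey: 42+8-0=50; pred: 1+0-0=1
Step 6: prey: 50+10-1=59; pred: 1+0-0=1
Step 7: prey: 59+11-1=69; pred: 1+0-0=1
Step 8: prey: 69+13-1=81; pred: 1+0-0=1
Max prey = 81 at step 8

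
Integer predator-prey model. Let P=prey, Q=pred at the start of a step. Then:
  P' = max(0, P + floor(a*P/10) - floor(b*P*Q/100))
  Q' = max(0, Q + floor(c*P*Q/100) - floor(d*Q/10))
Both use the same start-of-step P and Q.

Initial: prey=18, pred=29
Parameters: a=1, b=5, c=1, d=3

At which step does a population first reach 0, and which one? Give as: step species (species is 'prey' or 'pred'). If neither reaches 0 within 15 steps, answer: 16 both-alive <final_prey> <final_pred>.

Step 1: prey: 18+1-26=0; pred: 29+5-8=26
First extinction: prey at step 1

Answer: 1 prey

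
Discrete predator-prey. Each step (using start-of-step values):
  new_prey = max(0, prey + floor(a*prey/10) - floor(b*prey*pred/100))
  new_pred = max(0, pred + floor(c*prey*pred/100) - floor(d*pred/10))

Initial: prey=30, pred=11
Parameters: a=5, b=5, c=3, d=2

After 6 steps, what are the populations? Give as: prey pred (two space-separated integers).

Step 1: prey: 30+15-16=29; pred: 11+9-2=18
Step 2: prey: 29+14-26=17; pred: 18+15-3=30
Step 3: prey: 17+8-25=0; pred: 30+15-6=39
Step 4: prey: 0+0-0=0; pred: 39+0-7=32
Step 5: prey: 0+0-0=0; pred: 32+0-6=26
Step 6: prey: 0+0-0=0; pred: 26+0-5=21

Answer: 0 21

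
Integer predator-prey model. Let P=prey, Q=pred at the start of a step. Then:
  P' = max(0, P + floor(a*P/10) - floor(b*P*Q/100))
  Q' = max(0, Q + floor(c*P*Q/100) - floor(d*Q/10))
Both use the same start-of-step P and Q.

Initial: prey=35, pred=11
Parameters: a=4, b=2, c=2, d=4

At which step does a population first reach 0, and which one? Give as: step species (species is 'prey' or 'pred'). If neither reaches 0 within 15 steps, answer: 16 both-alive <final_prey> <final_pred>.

Answer: 7 prey

Derivation:
Step 1: prey: 35+14-7=42; pred: 11+7-4=14
Step 2: prey: 42+16-11=47; pred: 14+11-5=20
Step 3: prey: 47+18-18=47; pred: 20+18-8=30
Step 4: prey: 47+18-28=37; pred: 30+28-12=46
Step 5: prey: 37+14-34=17; pred: 46+34-18=62
Step 6: prey: 17+6-21=2; pred: 62+21-24=59
Step 7: prey: 2+0-2=0; pred: 59+2-23=38
First extinction: prey at step 7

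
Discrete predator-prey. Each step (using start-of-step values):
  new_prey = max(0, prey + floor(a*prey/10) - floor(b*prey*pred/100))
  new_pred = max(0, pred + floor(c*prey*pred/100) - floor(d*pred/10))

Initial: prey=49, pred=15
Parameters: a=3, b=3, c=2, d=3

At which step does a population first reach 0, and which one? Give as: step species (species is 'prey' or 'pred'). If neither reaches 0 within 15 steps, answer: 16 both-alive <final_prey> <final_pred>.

Step 1: prey: 49+14-22=41; pred: 15+14-4=25
Step 2: prey: 41+12-30=23; pred: 25+20-7=38
Step 3: prey: 23+6-26=3; pred: 38+17-11=44
Step 4: prey: 3+0-3=0; pred: 44+2-13=33
First extinction: prey at step 4

Answer: 4 prey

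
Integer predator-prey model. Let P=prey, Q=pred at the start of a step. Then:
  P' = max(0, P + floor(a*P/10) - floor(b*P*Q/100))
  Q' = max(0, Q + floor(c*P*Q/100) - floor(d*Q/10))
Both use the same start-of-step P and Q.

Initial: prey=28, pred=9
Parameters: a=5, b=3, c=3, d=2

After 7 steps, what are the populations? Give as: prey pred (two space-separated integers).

Step 1: prey: 28+14-7=35; pred: 9+7-1=15
Step 2: prey: 35+17-15=37; pred: 15+15-3=27
Step 3: prey: 37+18-29=26; pred: 27+29-5=51
Step 4: prey: 26+13-39=0; pred: 51+39-10=80
Step 5: prey: 0+0-0=0; pred: 80+0-16=64
Step 6: prey: 0+0-0=0; pred: 64+0-12=52
Step 7: prey: 0+0-0=0; pred: 52+0-10=42

Answer: 0 42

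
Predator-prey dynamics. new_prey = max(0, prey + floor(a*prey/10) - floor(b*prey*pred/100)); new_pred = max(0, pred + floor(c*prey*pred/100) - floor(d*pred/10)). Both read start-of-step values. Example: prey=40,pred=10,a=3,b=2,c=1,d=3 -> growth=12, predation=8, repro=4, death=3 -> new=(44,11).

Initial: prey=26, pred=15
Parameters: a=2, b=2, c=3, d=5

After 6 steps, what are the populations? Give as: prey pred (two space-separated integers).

Answer: 5 12

Derivation:
Step 1: prey: 26+5-7=24; pred: 15+11-7=19
Step 2: prey: 24+4-9=19; pred: 19+13-9=23
Step 3: prey: 19+3-8=14; pred: 23+13-11=25
Step 4: prey: 14+2-7=9; pred: 25+10-12=23
Step 5: prey: 9+1-4=6; pred: 23+6-11=18
Step 6: prey: 6+1-2=5; pred: 18+3-9=12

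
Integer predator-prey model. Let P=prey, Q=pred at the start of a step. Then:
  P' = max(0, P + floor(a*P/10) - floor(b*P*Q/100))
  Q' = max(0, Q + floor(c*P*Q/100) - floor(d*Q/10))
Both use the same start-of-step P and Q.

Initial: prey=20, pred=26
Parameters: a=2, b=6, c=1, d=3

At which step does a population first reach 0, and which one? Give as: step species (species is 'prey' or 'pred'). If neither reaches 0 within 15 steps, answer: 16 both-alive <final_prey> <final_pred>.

Answer: 1 prey

Derivation:
Step 1: prey: 20+4-31=0; pred: 26+5-7=24
First extinction: prey at step 1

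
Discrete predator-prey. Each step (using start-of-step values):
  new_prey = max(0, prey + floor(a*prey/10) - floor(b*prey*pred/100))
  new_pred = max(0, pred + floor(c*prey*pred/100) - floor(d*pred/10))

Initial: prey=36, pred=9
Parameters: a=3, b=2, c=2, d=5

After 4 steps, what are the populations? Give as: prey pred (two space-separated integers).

Step 1: prey: 36+10-6=40; pred: 9+6-4=11
Step 2: prey: 40+12-8=44; pred: 11+8-5=14
Step 3: prey: 44+13-12=45; pred: 14+12-7=19
Step 4: prey: 45+13-17=41; pred: 19+17-9=27

Answer: 41 27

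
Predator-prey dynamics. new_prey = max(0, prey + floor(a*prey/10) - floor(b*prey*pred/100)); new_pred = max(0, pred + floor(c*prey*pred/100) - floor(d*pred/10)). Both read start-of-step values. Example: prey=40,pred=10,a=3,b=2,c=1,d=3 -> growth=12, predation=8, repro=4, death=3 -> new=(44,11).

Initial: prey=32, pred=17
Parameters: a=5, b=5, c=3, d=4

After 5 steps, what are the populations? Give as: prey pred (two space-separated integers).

Step 1: prey: 32+16-27=21; pred: 17+16-6=27
Step 2: prey: 21+10-28=3; pred: 27+17-10=34
Step 3: prey: 3+1-5=0; pred: 34+3-13=24
Step 4: prey: 0+0-0=0; pred: 24+0-9=15
Step 5: prey: 0+0-0=0; pred: 15+0-6=9

Answer: 0 9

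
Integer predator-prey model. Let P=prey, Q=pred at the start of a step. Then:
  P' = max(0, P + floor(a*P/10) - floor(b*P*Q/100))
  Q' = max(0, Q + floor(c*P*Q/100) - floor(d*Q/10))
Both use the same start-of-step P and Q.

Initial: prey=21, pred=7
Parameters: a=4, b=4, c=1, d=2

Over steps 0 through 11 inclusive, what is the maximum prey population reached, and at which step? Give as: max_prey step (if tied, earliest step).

Answer: 38 6

Derivation:
Step 1: prey: 21+8-5=24; pred: 7+1-1=7
Step 2: prey: 24+9-6=27; pred: 7+1-1=7
Step 3: prey: 27+10-7=30; pred: 7+1-1=7
Step 4: prey: 30+12-8=34; pred: 7+2-1=8
Step 5: prey: 34+13-10=37; pred: 8+2-1=9
Step 6: prey: 37+14-13=38; pred: 9+3-1=11
Step 7: prey: 38+15-16=37; pred: 11+4-2=13
Step 8: prey: 37+14-19=32; pred: 13+4-2=15
Step 9: prey: 32+12-19=25; pred: 15+4-3=16
Step 10: prey: 25+10-16=19; pred: 16+4-3=17
Step 11: prey: 19+7-12=14; pred: 17+3-3=17
Max prey = 38 at step 6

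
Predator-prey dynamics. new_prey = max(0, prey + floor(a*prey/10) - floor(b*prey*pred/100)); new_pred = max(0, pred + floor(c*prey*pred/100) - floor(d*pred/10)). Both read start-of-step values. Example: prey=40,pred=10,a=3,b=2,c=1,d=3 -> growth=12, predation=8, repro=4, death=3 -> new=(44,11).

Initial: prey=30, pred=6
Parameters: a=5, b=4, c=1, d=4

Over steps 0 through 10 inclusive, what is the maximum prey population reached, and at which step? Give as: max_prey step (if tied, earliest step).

Answer: 126 6

Derivation:
Step 1: prey: 30+15-7=38; pred: 6+1-2=5
Step 2: prey: 38+19-7=50; pred: 5+1-2=4
Step 3: prey: 50+25-8=67; pred: 4+2-1=5
Step 4: prey: 67+33-13=87; pred: 5+3-2=6
Step 5: prey: 87+43-20=110; pred: 6+5-2=9
Step 6: prey: 110+55-39=126; pred: 9+9-3=15
Step 7: prey: 126+63-75=114; pred: 15+18-6=27
Step 8: prey: 114+57-123=48; pred: 27+30-10=47
Step 9: prey: 48+24-90=0; pred: 47+22-18=51
Step 10: prey: 0+0-0=0; pred: 51+0-20=31
Max prey = 126 at step 6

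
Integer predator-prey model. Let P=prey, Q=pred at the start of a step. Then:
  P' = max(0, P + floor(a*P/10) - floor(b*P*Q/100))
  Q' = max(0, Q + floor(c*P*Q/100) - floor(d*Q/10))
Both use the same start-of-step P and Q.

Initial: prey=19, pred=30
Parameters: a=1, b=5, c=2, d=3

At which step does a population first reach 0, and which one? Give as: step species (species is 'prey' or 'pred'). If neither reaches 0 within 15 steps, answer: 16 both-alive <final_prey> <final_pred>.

Answer: 1 prey

Derivation:
Step 1: prey: 19+1-28=0; pred: 30+11-9=32
First extinction: prey at step 1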